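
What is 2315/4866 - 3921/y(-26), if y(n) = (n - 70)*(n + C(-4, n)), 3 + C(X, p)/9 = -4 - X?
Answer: -1216811/4126368 ≈ -0.29489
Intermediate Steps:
C(X, p) = -63 - 9*X (C(X, p) = -27 + 9*(-4 - X) = -27 + (-36 - 9*X) = -63 - 9*X)
y(n) = (-70 + n)*(-27 + n) (y(n) = (n - 70)*(n + (-63 - 9*(-4))) = (-70 + n)*(n + (-63 + 36)) = (-70 + n)*(n - 27) = (-70 + n)*(-27 + n))
2315/4866 - 3921/y(-26) = 2315/4866 - 3921/(1890 + (-26)² - 97*(-26)) = 2315*(1/4866) - 3921/(1890 + 676 + 2522) = 2315/4866 - 3921/5088 = 2315/4866 - 3921*1/5088 = 2315/4866 - 1307/1696 = -1216811/4126368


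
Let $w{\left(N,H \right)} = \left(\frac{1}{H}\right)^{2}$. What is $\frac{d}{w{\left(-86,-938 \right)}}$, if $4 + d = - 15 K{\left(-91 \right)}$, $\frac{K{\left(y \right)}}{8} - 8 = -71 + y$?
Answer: $16255997744$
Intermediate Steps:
$K{\left(y \right)} = -504 + 8 y$ ($K{\left(y \right)} = 64 + 8 \left(-71 + y\right) = 64 + \left(-568 + 8 y\right) = -504 + 8 y$)
$w{\left(N,H \right)} = \frac{1}{H^{2}}$
$d = 18476$ ($d = -4 - 15 \left(-504 + 8 \left(-91\right)\right) = -4 - 15 \left(-504 - 728\right) = -4 - -18480 = -4 + 18480 = 18476$)
$\frac{d}{w{\left(-86,-938 \right)}} = \frac{18476}{\frac{1}{879844}} = 18476 \frac{1}{\frac{1}{879844}} = 18476 \cdot 879844 = 16255997744$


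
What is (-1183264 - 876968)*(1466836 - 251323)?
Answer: -2504238779016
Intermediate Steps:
(-1183264 - 876968)*(1466836 - 251323) = -2060232*1215513 = -2504238779016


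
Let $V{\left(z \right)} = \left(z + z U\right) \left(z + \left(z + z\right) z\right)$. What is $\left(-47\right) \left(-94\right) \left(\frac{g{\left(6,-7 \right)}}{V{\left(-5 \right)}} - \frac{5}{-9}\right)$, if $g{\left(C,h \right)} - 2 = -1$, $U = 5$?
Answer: $\frac{1654541}{675} \approx 2451.2$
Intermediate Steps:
$g{\left(C,h \right)} = 1$ ($g{\left(C,h \right)} = 2 - 1 = 1$)
$V{\left(z \right)} = 6 z \left(z + 2 z^{2}\right)$ ($V{\left(z \right)} = \left(z + z 5\right) \left(z + \left(z + z\right) z\right) = \left(z + 5 z\right) \left(z + 2 z z\right) = 6 z \left(z + 2 z^{2}\right)$)
$\left(-47\right) \left(-94\right) \left(\frac{g{\left(6,-7 \right)}}{V{\left(-5 \right)}} - \frac{5}{-9}\right) = \left(-47\right) \left(-94\right) \left(1 \frac{1}{\left(-5\right)^{2} \left(6 + 12 \left(-5\right)\right)} - \frac{5}{-9}\right) = 4418 \left(1 \frac{1}{25 \left(6 - 60\right)} - - \frac{5}{9}\right) = 4418 \left(1 \frac{1}{25 \left(-54\right)} + \frac{5}{9}\right) = 4418 \left(1 \frac{1}{-1350} + \frac{5}{9}\right) = 4418 \left(1 \left(- \frac{1}{1350}\right) + \frac{5}{9}\right) = 4418 \left(- \frac{1}{1350} + \frac{5}{9}\right) = 4418 \cdot \frac{749}{1350} = \frac{1654541}{675}$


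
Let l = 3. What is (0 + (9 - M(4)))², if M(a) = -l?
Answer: 144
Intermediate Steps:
M(a) = -3 (M(a) = -1*3 = -3)
(0 + (9 - M(4)))² = (0 + (9 - 1*(-3)))² = (0 + (9 + 3))² = (0 + 12)² = 12² = 144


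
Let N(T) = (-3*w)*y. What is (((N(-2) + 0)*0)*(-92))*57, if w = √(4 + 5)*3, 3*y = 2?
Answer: 0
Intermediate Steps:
y = ⅔ (y = (⅓)*2 = ⅔ ≈ 0.66667)
w = 9 (w = √9*3 = 3*3 = 9)
N(T) = -18 (N(T) = -3*9*(⅔) = -27*⅔ = -18)
(((N(-2) + 0)*0)*(-92))*57 = (((-18 + 0)*0)*(-92))*57 = (-18*0*(-92))*57 = (0*(-92))*57 = 0*57 = 0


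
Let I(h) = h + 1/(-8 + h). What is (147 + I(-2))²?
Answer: 2099601/100 ≈ 20996.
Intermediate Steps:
(147 + I(-2))² = (147 + (1 + (-2)² - 8*(-2))/(-8 - 2))² = (147 + (1 + 4 + 16)/(-10))² = (147 - ⅒*21)² = (147 - 21/10)² = (1449/10)² = 2099601/100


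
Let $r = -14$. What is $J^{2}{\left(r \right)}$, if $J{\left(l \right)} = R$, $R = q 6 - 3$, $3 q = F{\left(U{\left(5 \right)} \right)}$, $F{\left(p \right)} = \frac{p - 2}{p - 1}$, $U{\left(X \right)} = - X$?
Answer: $\frac{4}{9} \approx 0.44444$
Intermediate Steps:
$F{\left(p \right)} = \frac{-2 + p}{-1 + p}$
$q = \frac{7}{18}$ ($q = \frac{\frac{1}{-1 - 5} \left(-2 - 5\right)}{3} = \frac{\frac{1}{-6} \left(-7\right)}{3} = \frac{\left(- \frac{1}{6}\right) \left(-7\right)}{3} = \frac{1}{3} \cdot \frac{7}{6} = \frac{7}{18} \approx 0.38889$)
$R = - \frac{2}{3}$ ($R = \frac{7}{18} \cdot 6 - 3 = \frac{7}{3} - 3 = - \frac{2}{3} \approx -0.66667$)
$J{\left(l \right)} = - \frac{2}{3}$
$J^{2}{\left(r \right)} = \left(- \frac{2}{3}\right)^{2} = \frac{4}{9}$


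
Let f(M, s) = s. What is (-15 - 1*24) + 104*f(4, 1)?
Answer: 65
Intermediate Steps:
(-15 - 1*24) + 104*f(4, 1) = (-15 - 1*24) + 104*1 = (-15 - 24) + 104 = -39 + 104 = 65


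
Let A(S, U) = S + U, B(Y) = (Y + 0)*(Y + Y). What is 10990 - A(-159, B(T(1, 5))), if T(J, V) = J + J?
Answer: 11141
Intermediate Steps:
T(J, V) = 2*J
B(Y) = 2*Y² (B(Y) = Y*(2*Y) = 2*Y²)
10990 - A(-159, B(T(1, 5))) = 10990 - (-159 + 2*(2*1)²) = 10990 - (-159 + 2*2²) = 10990 - (-159 + 2*4) = 10990 - (-159 + 8) = 10990 - 1*(-151) = 10990 + 151 = 11141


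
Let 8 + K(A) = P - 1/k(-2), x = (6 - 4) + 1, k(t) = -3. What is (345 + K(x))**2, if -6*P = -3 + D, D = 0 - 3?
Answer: 1030225/9 ≈ 1.1447e+5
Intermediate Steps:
D = -3
P = 1 (P = -(-3 - 3)/6 = -1/6*(-6) = 1)
x = 3 (x = 2 + 1 = 3)
K(A) = -20/3 (K(A) = -8 + (1 - 1/(-3)) = -8 + (1 - 1*(-1/3)) = -8 + (1 + 1/3) = -8 + 4/3 = -20/3)
(345 + K(x))**2 = (345 - 20/3)**2 = (1015/3)**2 = 1030225/9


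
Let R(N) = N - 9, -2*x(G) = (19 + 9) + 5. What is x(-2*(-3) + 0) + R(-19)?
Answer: -89/2 ≈ -44.500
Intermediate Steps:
x(G) = -33/2 (x(G) = -((19 + 9) + 5)/2 = -(28 + 5)/2 = -½*33 = -33/2)
R(N) = -9 + N
x(-2*(-3) + 0) + R(-19) = -33/2 + (-9 - 19) = -33/2 - 28 = -89/2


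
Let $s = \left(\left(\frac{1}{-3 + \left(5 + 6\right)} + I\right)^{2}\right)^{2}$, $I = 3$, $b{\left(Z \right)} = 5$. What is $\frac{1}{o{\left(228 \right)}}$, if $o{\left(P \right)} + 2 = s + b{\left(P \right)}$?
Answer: $\frac{4096}{402913} \approx 0.010166$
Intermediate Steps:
$s = \frac{390625}{4096}$ ($s = \left(\left(\frac{1}{-3 + \left(5 + 6\right)} + 3\right)^{2}\right)^{2} = \left(\left(\frac{1}{-3 + 11} + 3\right)^{2}\right)^{2} = \left(\left(\frac{1}{8} + 3\right)^{2}\right)^{2} = \left(\left(\frac{25}{8}\right)^{2}\right)^{2} = \left(\frac{625}{64}\right)^{2} = \frac{390625}{4096} \approx 95.367$)
$o{\left(P \right)} = \frac{402913}{4096}$ ($o{\left(P \right)} = -2 + \left(\frac{390625}{4096} + 5\right) = -2 + \frac{411105}{4096} = \frac{402913}{4096}$)
$\frac{1}{o{\left(228 \right)}} = \frac{1}{\frac{402913}{4096}} = \frac{4096}{402913}$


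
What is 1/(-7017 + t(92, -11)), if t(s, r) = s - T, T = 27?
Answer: -1/6952 ≈ -0.00014384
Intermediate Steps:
t(s, r) = -27 + s (t(s, r) = s - 1*27 = s - 27 = -27 + s)
1/(-7017 + t(92, -11)) = 1/(-7017 + (-27 + 92)) = 1/(-7017 + 65) = 1/(-6952) = -1/6952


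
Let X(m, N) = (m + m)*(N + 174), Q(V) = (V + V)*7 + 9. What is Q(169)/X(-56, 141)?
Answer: -475/7056 ≈ -0.067319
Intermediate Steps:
Q(V) = 9 + 14*V (Q(V) = (2*V)*7 + 9 = 14*V + 9 = 9 + 14*V)
X(m, N) = 2*m*(174 + N) (X(m, N) = (2*m)*(174 + N) = 2*m*(174 + N))
Q(169)/X(-56, 141) = (9 + 14*169)/((2*(-56)*(174 + 141))) = (9 + 2366)/((2*(-56)*315)) = 2375/(-35280) = 2375*(-1/35280) = -475/7056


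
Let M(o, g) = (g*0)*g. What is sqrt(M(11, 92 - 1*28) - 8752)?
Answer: 4*I*sqrt(547) ≈ 93.552*I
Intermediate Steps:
M(o, g) = 0 (M(o, g) = 0*g = 0)
sqrt(M(11, 92 - 1*28) - 8752) = sqrt(0 - 8752) = sqrt(-8752) = 4*I*sqrt(547)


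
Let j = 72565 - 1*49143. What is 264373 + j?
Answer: 287795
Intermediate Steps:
j = 23422 (j = 72565 - 49143 = 23422)
264373 + j = 264373 + 23422 = 287795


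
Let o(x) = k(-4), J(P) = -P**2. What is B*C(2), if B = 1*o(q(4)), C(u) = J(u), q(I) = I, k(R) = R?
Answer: 16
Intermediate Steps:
o(x) = -4
C(u) = -u**2
B = -4 (B = 1*(-4) = -4)
B*C(2) = -(-4)*2**2 = -(-4)*4 = -4*(-4) = 16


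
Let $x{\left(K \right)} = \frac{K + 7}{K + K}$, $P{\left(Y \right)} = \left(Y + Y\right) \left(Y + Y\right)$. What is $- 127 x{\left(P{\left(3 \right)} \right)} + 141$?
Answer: $\frac{4691}{72} \approx 65.153$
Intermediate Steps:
$P{\left(Y \right)} = 4 Y^{2}$ ($P{\left(Y \right)} = 2 Y 2 Y = 4 Y^{2}$)
$x{\left(K \right)} = \frac{7 + K}{2 K}$
$- 127 x{\left(P{\left(3 \right)} \right)} + 141 = - 127 \frac{7 + 4 \cdot 3^{2}}{2 \cdot 4 \cdot 3^{2}} + 141 = - 127 \frac{7 + 4 \cdot 9}{2 \cdot 4 \cdot 9} + 141 = - 127 \frac{7 + 36}{2 \cdot 36} + 141 = - 127 \cdot \frac{1}{2} \cdot \frac{1}{36} \cdot 43 + 141 = \left(-127\right) \frac{43}{72} + 141 = - \frac{5461}{72} + 141 = \frac{4691}{72}$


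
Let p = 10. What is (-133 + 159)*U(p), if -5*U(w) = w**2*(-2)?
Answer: 1040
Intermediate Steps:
U(w) = 2*w**2/5 (U(w) = -w**2*(-2)/5 = -(-2)*w**2/5 = 2*w**2/5)
(-133 + 159)*U(p) = (-133 + 159)*((2/5)*10**2) = 26*((2/5)*100) = 26*40 = 1040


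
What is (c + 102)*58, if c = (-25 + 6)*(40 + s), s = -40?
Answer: 5916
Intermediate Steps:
c = 0 (c = (-25 + 6)*(40 - 40) = -19*0 = 0)
(c + 102)*58 = (0 + 102)*58 = 102*58 = 5916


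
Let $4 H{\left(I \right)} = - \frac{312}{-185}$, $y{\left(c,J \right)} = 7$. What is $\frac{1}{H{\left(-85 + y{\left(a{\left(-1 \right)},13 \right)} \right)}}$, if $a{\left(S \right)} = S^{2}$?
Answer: $\frac{185}{78} \approx 2.3718$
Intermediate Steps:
$H{\left(I \right)} = \frac{78}{185}$ ($H{\left(I \right)} = \frac{\left(-312\right) \frac{1}{-185}}{4} = \frac{\left(-312\right) \left(- \frac{1}{185}\right)}{4} = \frac{1}{4} \cdot \frac{312}{185} = \frac{78}{185}$)
$\frac{1}{H{\left(-85 + y{\left(a{\left(-1 \right)},13 \right)} \right)}} = \frac{1}{\frac{78}{185}} = \frac{185}{78}$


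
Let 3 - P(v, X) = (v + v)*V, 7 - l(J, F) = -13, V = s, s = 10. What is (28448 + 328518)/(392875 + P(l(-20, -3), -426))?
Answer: 178483/196239 ≈ 0.90952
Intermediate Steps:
V = 10
l(J, F) = 20 (l(J, F) = 7 - 1*(-13) = 7 + 13 = 20)
P(v, X) = 3 - 20*v (P(v, X) = 3 - (v + v)*10 = 3 - 2*v*10 = 3 - 20*v)
(28448 + 328518)/(392875 + P(l(-20, -3), -426)) = (28448 + 328518)/(392875 + (3 - 20*20)) = 356966/(392875 + (3 - 400)) = 356966/(392875 - 397) = 356966/392478 = 356966*(1/392478) = 178483/196239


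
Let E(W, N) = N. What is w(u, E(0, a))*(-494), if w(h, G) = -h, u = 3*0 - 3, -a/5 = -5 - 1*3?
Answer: -1482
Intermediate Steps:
a = 40 (a = -5*(-5 - 1*3) = -5*(-5 - 3) = -5*(-8) = 40)
u = -3 (u = 0 - 3 = -3)
w(u, E(0, a))*(-494) = -1*(-3)*(-494) = 3*(-494) = -1482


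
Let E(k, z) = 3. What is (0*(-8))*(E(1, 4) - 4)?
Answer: 0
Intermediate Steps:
(0*(-8))*(E(1, 4) - 4) = (0*(-8))*(3 - 4) = 0*(-1) = 0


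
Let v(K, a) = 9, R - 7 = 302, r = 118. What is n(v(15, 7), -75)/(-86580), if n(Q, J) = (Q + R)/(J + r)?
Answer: -53/620490 ≈ -8.5416e-5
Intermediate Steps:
R = 309 (R = 7 + 302 = 309)
n(Q, J) = (309 + Q)/(118 + J) (n(Q, J) = (Q + 309)/(J + 118) = (309 + Q)/(118 + J))
n(v(15, 7), -75)/(-86580) = ((309 + 9)/(118 - 75))/(-86580) = (318/43)*(-1/86580) = -53/620490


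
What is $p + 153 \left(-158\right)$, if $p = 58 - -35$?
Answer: $-24081$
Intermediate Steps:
$p = 93$ ($p = 58 + 35 = 93$)
$p + 153 \left(-158\right) = 93 + 153 \left(-158\right) = 93 - 24174 = -24081$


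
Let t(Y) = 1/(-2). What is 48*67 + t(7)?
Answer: 6431/2 ≈ 3215.5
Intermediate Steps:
t(Y) = -½
48*67 + t(7) = 48*67 - ½ = 3216 - ½ = 6431/2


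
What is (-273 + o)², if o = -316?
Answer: 346921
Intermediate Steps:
(-273 + o)² = (-273 - 316)² = (-589)² = 346921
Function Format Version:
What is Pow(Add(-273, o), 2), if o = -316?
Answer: 346921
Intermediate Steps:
Pow(Add(-273, o), 2) = Pow(Add(-273, -316), 2) = Pow(-589, 2) = 346921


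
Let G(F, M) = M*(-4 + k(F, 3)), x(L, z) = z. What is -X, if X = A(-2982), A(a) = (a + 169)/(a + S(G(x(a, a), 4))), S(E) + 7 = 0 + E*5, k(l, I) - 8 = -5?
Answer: -2813/3009 ≈ -0.93486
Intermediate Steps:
k(l, I) = 3 (k(l, I) = 8 - 5 = 3)
G(F, M) = -M (G(F, M) = M*(-4 + 3) = M*(-1) = -M)
S(E) = -7 + 5*E (S(E) = -7 + (0 + E*5) = -7 + (0 + 5*E) = -7 + 5*E)
A(a) = (169 + a)/(-27 + a) (A(a) = (a + 169)/(a + (-7 + 5*(-1*4))) = (169 + a)/(a + (-7 + 5*(-4))) = (169 + a)/(a + (-7 - 20)) = (169 + a)/(a - 27) = (169 + a)/(-27 + a))
X = 2813/3009 (X = (169 - 2982)/(-27 - 2982) = -2813/(-3009) = -1/3009*(-2813) = 2813/3009 ≈ 0.93486)
-X = -1*2813/3009 = -2813/3009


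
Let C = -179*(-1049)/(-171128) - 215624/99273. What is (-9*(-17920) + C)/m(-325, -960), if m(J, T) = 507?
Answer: 2739831990273965/8613113701608 ≈ 318.10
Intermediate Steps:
C = -55539894355/16988389944 (C = 187771*(-1/171128) - 215624*1/99273 = -187771/171128 - 215624/99273 = -55539894355/16988389944 ≈ -3.2693)
(-9*(-17920) + C)/m(-325, -960) = (-9*(-17920) - 55539894355/16988389944)/507 = (161280 - 55539894355/16988389944)*(1/507) = (2739831990273965/16988389944)*(1/507) = 2739831990273965/8613113701608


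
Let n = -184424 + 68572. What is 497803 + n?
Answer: 381951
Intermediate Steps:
n = -115852
497803 + n = 497803 - 115852 = 381951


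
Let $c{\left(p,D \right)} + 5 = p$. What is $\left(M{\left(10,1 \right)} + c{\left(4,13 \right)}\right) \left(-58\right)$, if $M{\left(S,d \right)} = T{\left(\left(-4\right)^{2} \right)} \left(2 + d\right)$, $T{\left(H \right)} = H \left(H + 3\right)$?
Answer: $-52838$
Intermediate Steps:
$c{\left(p,D \right)} = -5 + p$
$T{\left(H \right)} = H \left(3 + H\right)$
$M{\left(S,d \right)} = 608 + 304 d$ ($M{\left(S,d \right)} = \left(-4\right)^{2} \left(3 + \left(-4\right)^{2}\right) \left(2 + d\right) = 16 \left(3 + 16\right) \left(2 + d\right) = 16 \cdot 19 \left(2 + d\right) = 304 \left(2 + d\right) = 608 + 304 d$)
$\left(M{\left(10,1 \right)} + c{\left(4,13 \right)}\right) \left(-58\right) = \left(\left(608 + 304 \cdot 1\right) + \left(-5 + 4\right)\right) \left(-58\right) = \left(\left(608 + 304\right) - 1\right) \left(-58\right) = \left(912 - 1\right) \left(-58\right) = 911 \left(-58\right) = -52838$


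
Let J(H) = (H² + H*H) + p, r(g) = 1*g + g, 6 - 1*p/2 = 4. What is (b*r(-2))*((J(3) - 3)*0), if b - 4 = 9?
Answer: 0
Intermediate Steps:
p = 4 (p = 12 - 2*4 = 12 - 8 = 4)
b = 13 (b = 4 + 9 = 13)
r(g) = 2*g (r(g) = g + g = 2*g)
J(H) = 4 + 2*H² (J(H) = (H² + H*H) + 4 = (H² + H²) + 4 = 2*H² + 4 = 4 + 2*H²)
(b*r(-2))*((J(3) - 3)*0) = (13*(2*(-2)))*(((4 + 2*3²) - 3)*0) = (13*(-4))*(((4 + 2*9) - 3)*0) = -52*((4 + 18) - 3)*0 = -52*(22 - 3)*0 = -988*0 = -52*0 = 0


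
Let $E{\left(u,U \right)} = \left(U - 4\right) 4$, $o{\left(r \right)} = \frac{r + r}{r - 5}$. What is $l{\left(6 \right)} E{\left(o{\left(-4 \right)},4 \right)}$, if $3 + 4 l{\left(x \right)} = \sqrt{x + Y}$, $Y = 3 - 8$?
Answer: $0$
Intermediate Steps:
$Y = -5$ ($Y = 3 - 8 = -5$)
$o{\left(r \right)} = \frac{2 r}{-5 + r}$
$E{\left(u,U \right)} = -16 + 4 U$ ($E{\left(u,U \right)} = \left(-4 + U\right) 4 = -16 + 4 U$)
$l{\left(x \right)} = - \frac{3}{4} + \frac{\sqrt{-5 + x}}{4}$ ($l{\left(x \right)} = - \frac{3}{4} + \frac{\sqrt{x - 5}}{4} = - \frac{3}{4} + \frac{\sqrt{-5 + x}}{4}$)
$l{\left(6 \right)} E{\left(o{\left(-4 \right)},4 \right)} = \left(- \frac{3}{4} + \frac{\sqrt{-5 + 6}}{4}\right) \left(-16 + 4 \cdot 4\right) = \left(- \frac{3}{4} + \frac{\sqrt{1}}{4}\right) \left(-16 + 16\right) = \left(- \frac{3}{4} + \frac{1}{4} \cdot 1\right) 0 = \left(- \frac{3}{4} + \frac{1}{4}\right) 0 = \left(- \frac{1}{2}\right) 0 = 0$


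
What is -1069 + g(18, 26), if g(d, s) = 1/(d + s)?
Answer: -47035/44 ≈ -1069.0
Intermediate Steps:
-1069 + g(18, 26) = -1069 + 1/(18 + 26) = -1069 + 1/44 = -47035/44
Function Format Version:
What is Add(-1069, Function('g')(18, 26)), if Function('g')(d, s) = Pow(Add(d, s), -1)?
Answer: Rational(-47035, 44) ≈ -1069.0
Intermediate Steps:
Add(-1069, Function('g')(18, 26)) = Add(-1069, Pow(Add(18, 26), -1)) = Add(-1069, Pow(44, -1)) = Add(-1069, Rational(1, 44)) = Rational(-47035, 44)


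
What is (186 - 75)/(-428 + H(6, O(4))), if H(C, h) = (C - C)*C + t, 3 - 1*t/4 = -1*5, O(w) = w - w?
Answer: -37/132 ≈ -0.28030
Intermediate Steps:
O(w) = 0
t = 32 (t = 12 - (-4)*5 = 12 - 4*(-5) = 12 + 20 = 32)
H(C, h) = 32 (H(C, h) = (C - C)*C + 32 = 0*C + 32 = 0 + 32 = 32)
(186 - 75)/(-428 + H(6, O(4))) = (186 - 75)/(-428 + 32) = 111/(-396) = 111*(-1/396) = -37/132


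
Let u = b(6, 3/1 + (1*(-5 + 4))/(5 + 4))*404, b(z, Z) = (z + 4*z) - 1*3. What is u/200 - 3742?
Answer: -184373/50 ≈ -3687.5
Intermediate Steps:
b(z, Z) = -3 + 5*z (b(z, Z) = 5*z - 3 = -3 + 5*z)
u = 10908 (u = (-3 + 5*6)*404 = (-3 + 30)*404 = 27*404 = 10908)
u/200 - 3742 = 10908/200 - 3742 = 10908*(1/200) - 3742 = 2727/50 - 3742 = -184373/50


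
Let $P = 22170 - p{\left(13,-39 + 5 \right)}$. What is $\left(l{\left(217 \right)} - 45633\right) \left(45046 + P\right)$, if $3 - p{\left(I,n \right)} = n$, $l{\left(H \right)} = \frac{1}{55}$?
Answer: $- \frac{168606794706}{55} \approx -3.0656 \cdot 10^{9}$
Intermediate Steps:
$l{\left(H \right)} = \frac{1}{55}$
$p{\left(I,n \right)} = 3 - n$
$P = 22133$ ($P = 22170 - \left(3 - \left(-39 + 5\right)\right) = 22170 - \left(3 - -34\right) = 22170 - \left(3 + 34\right) = 22170 - 37 = 22133$)
$\left(l{\left(217 \right)} - 45633\right) \left(45046 + P\right) = \left(\frac{1}{55} - 45633\right) \left(45046 + 22133\right) = \left(- \frac{2509814}{55}\right) 67179 = - \frac{168606794706}{55}$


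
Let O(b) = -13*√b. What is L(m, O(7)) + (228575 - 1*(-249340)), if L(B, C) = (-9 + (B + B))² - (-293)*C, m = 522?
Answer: 1549140 - 3809*√7 ≈ 1.5391e+6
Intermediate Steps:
L(B, C) = (-9 + 2*B)² + 293*C
L(m, O(7)) + (228575 - 1*(-249340)) = ((-9 + 2*522)² + 293*(-13*√7)) + (228575 - 1*(-249340)) = ((-9 + 1044)² - 3809*√7) + (228575 + 249340) = (1035² - 3809*√7) + 477915 = (1071225 - 3809*√7) + 477915 = 1549140 - 3809*√7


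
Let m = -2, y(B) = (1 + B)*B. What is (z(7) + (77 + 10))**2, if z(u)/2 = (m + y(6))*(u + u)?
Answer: 1456849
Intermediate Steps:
y(B) = B*(1 + B)
z(u) = 160*u (z(u) = 2*((-2 + 6*(1 + 6))*(u + u)) = 2*((-2 + 6*7)*(2*u)) = 2*((-2 + 42)*(2*u)) = 2*(40*(2*u)) = 2*(80*u) = 160*u)
(z(7) + (77 + 10))**2 = (160*7 + (77 + 10))**2 = (1120 + 87)**2 = 1207**2 = 1456849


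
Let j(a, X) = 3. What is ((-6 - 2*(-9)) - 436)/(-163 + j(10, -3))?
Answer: 53/20 ≈ 2.6500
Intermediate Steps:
((-6 - 2*(-9)) - 436)/(-163 + j(10, -3)) = ((-6 - 2*(-9)) - 436)/(-163 + 3) = ((-6 + 18) - 436)/(-160) = (12 - 436)*(-1/160) = -424*(-1/160) = 53/20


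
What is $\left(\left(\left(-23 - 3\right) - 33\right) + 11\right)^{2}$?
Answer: $2304$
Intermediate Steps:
$\left(\left(\left(-23 - 3\right) - 33\right) + 11\right)^{2} = \left(\left(-26 - 33\right) + 11\right)^{2} = \left(-59 + 11\right)^{2} = \left(-48\right)^{2} = 2304$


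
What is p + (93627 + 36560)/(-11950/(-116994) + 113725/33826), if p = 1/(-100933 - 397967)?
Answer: 5140736611368025717/136792027506300 ≈ 37581.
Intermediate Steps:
p = -1/498900 (p = 1/(-498900) = -1/498900 ≈ -2.0044e-6)
p + (93627 + 36560)/(-11950/(-116994) + 113725/33826) = -1/498900 + (93627 + 36560)/(-11950/(-116994) + 113725/33826) = -1/498900 + 130187/(-11950*(-1/116994) + 113725*(1/33826)) = -1/498900 + 130187/(5975/58497 + 113725/33826) = -1/498900 + 130187/(6854681675/1978719522) = -1/498900 + 130187*(1978719522/6854681675) = -1/498900 + 257603558410614/6854681675 = 5140736611368025717/136792027506300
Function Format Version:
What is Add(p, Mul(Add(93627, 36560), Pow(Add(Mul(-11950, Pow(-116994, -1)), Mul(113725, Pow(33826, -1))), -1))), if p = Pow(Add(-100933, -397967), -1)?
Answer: Rational(5140736611368025717, 136792027506300) ≈ 37581.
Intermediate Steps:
p = Rational(-1, 498900) (p = Pow(-498900, -1) = Rational(-1, 498900) ≈ -2.0044e-6)
Add(p, Mul(Add(93627, 36560), Pow(Add(Mul(-11950, Pow(-116994, -1)), Mul(113725, Pow(33826, -1))), -1))) = Add(Rational(-1, 498900), Mul(Add(93627, 36560), Pow(Add(Mul(-11950, Pow(-116994, -1)), Mul(113725, Pow(33826, -1))), -1))) = Add(Rational(-1, 498900), Mul(130187, Pow(Add(Mul(-11950, Rational(-1, 116994)), Mul(113725, Rational(1, 33826))), -1))) = Add(Rational(-1, 498900), Mul(130187, Pow(Add(Rational(5975, 58497), Rational(113725, 33826)), -1))) = Add(Rational(-1, 498900), Mul(130187, Pow(Rational(6854681675, 1978719522), -1))) = Add(Rational(-1, 498900), Mul(130187, Rational(1978719522, 6854681675))) = Add(Rational(-1, 498900), Rational(257603558410614, 6854681675)) = Rational(5140736611368025717, 136792027506300)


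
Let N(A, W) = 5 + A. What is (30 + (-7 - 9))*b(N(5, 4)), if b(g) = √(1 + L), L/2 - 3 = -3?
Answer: 14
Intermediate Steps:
L = 0 (L = 6 + 2*(-3) = 6 - 6 = 0)
b(g) = 1 (b(g) = √(1 + 0) = √1 = 1)
(30 + (-7 - 9))*b(N(5, 4)) = (30 + (-7 - 9))*1 = (30 - 16)*1 = 14*1 = 14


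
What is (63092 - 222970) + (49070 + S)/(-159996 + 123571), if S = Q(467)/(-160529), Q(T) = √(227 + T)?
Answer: -1164721044/7285 + √694/5847268825 ≈ -1.5988e+5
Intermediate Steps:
S = -√694/160529 (S = √(227 + 467)/(-160529) = √694*(-1/160529) = -√694/160529 ≈ -0.00016411)
(63092 - 222970) + (49070 + S)/(-159996 + 123571) = (63092 - 222970) + (49070 - √694/160529)/(-159996 + 123571) = -159878 + (49070 - √694/160529)/(-36425) = -159878 + (49070 - √694/160529)*(-1/36425) = -159878 + (-9814/7285 + √694/5847268825) = -1164721044/7285 + √694/5847268825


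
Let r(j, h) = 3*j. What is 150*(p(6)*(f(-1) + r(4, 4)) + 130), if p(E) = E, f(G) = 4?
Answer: 33900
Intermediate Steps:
150*(p(6)*(f(-1) + r(4, 4)) + 130) = 150*(6*(4 + 3*4) + 130) = 150*(6*(4 + 12) + 130) = 150*(6*16 + 130) = 150*(96 + 130) = 150*226 = 33900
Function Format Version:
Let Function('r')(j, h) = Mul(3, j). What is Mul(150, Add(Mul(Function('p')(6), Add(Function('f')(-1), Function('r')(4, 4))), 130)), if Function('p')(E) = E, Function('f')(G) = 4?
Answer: 33900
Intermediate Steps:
Mul(150, Add(Mul(Function('p')(6), Add(Function('f')(-1), Function('r')(4, 4))), 130)) = Mul(150, Add(Mul(6, Add(4, Mul(3, 4))), 130)) = Mul(150, Add(Mul(6, Add(4, 12)), 130)) = Mul(150, Add(Mul(6, 16), 130)) = Mul(150, Add(96, 130)) = Mul(150, 226) = 33900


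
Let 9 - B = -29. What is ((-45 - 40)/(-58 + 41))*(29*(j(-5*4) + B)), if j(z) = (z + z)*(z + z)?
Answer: 237510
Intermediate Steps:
B = 38 (B = 9 - 1*(-29) = 9 + 29 = 38)
j(z) = 4*z² (j(z) = (2*z)*(2*z) = 4*z²)
((-45 - 40)/(-58 + 41))*(29*(j(-5*4) + B)) = ((-45 - 40)/(-58 + 41))*(29*(4*(-5*4)² + 38)) = (-85/(-17))*(29*(4*(-20)² + 38)) = (-85*(-1/17))*(29*(4*400 + 38)) = 5*(29*(1600 + 38)) = 5*(29*1638) = 5*47502 = 237510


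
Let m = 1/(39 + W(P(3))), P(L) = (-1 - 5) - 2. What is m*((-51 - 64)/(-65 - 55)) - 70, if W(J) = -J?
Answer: -78937/1128 ≈ -69.980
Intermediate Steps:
P(L) = -8 (P(L) = -6 - 2 = -8)
m = 1/47 (m = 1/(39 - 1*(-8)) = 1/(39 + 8) = 1/47 ≈ 0.021277)
m*((-51 - 64)/(-65 - 55)) - 70 = ((-51 - 64)/(-65 - 55))/47 - 70 = (-115/(-120))/47 - 70 = (-115*(-1/120))/47 - 70 = (1/47)*(23/24) - 70 = 23/1128 - 70 = -78937/1128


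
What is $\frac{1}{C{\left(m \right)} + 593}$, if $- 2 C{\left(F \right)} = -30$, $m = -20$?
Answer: $\frac{1}{608} \approx 0.0016447$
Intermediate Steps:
$C{\left(F \right)} = 15$ ($C{\left(F \right)} = \left(- \frac{1}{2}\right) \left(-30\right) = 15$)
$\frac{1}{C{\left(m \right)} + 593} = \frac{1}{15 + 593} = \frac{1}{608}$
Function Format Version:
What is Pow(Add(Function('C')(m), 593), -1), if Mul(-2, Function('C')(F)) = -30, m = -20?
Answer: Rational(1, 608) ≈ 0.0016447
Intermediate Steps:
Function('C')(F) = 15 (Function('C')(F) = Mul(Rational(-1, 2), -30) = 15)
Pow(Add(Function('C')(m), 593), -1) = Pow(Add(15, 593), -1) = Pow(608, -1) = Rational(1, 608)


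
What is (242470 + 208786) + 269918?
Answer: 721174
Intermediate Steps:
(242470 + 208786) + 269918 = 451256 + 269918 = 721174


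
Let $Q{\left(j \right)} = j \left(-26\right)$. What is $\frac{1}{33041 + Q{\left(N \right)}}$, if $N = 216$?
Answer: $\frac{1}{27425} \approx 3.6463 \cdot 10^{-5}$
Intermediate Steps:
$Q{\left(j \right)} = - 26 j$
$\frac{1}{33041 + Q{\left(N \right)}} = \frac{1}{33041 - 5616} = \frac{1}{27425}$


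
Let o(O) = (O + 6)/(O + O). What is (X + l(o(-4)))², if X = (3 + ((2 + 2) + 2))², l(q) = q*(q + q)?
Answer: 421201/64 ≈ 6581.3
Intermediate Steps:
o(O) = (6 + O)/(2*O) (o(O) = (6 + O)/((2*O)) = (6 + O)*(1/(2*O)) = (6 + O)/(2*O))
l(q) = 2*q² (l(q) = q*(2*q) = 2*q²)
X = 81 (X = (3 + (4 + 2))² = (3 + 6)² = 9² = 81)
(X + l(o(-4)))² = (81 + 2*((½)*(6 - 4)/(-4))²)² = (81 + 2*((½)*(-¼)*2)²)² = (81 + 2*(-¼)²)² = (81 + 2*(1/16))² = (81 + ⅛)² = (649/8)² = 421201/64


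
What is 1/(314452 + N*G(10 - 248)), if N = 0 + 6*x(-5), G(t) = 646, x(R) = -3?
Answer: 1/302824 ≈ 3.3022e-6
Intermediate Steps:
N = -18 (N = 0 + 6*(-3) = 0 - 18 = -18)
1/(314452 + N*G(10 - 248)) = 1/(314452 - 18*646) = 1/(314452 - 11628) = 1/302824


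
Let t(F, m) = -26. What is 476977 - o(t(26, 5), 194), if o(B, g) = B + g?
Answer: 476809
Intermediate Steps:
476977 - o(t(26, 5), 194) = 476977 - (-26 + 194) = 476977 - 1*168 = 476977 - 168 = 476809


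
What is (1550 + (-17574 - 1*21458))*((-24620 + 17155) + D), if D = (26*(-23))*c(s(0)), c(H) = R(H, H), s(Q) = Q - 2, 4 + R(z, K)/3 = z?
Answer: -123653118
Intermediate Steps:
R(z, K) = -12 + 3*z
s(Q) = -2 + Q
c(H) = -12 + 3*H
D = 10764 (D = (26*(-23))*(-12 + 3*(-2 + 0)) = -598*(-12 + 3*(-2)) = -598*(-12 - 6) = -598*(-18) = 10764)
(1550 + (-17574 - 1*21458))*((-24620 + 17155) + D) = (1550 + (-17574 - 1*21458))*((-24620 + 17155) + 10764) = (1550 + (-17574 - 21458))*(-7465 + 10764) = (1550 - 39032)*3299 = -37482*3299 = -123653118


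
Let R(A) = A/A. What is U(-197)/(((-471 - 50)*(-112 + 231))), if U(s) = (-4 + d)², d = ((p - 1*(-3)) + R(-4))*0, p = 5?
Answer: -16/61999 ≈ -0.00025807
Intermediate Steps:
R(A) = 1
d = 0 (d = ((5 - 1*(-3)) + 1)*0 = ((5 + 3) + 1)*0 = (8 + 1)*0 = 9*0 = 0)
U(s) = 16 (U(s) = (-4 + 0)² = (-4)² = 16)
U(-197)/(((-471 - 50)*(-112 + 231))) = 16/(((-471 - 50)*(-112 + 231))) = 16/((-521*119)) = 16/(-61999) = 16*(-1/61999) = -16/61999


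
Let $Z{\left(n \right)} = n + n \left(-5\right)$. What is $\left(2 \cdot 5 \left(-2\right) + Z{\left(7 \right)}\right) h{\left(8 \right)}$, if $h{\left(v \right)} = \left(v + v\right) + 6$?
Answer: $-1056$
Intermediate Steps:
$h{\left(v \right)} = 6 + 2 v$ ($h{\left(v \right)} = 2 v + 6 = 6 + 2 v$)
$Z{\left(n \right)} = - 4 n$ ($Z{\left(n \right)} = n - 5 n = - 4 n$)
$\left(2 \cdot 5 \left(-2\right) + Z{\left(7 \right)}\right) h{\left(8 \right)} = \left(2 \cdot 5 \left(-2\right) - 28\right) \left(6 + 2 \cdot 8\right) = \left(10 \left(-2\right) - 28\right) \left(6 + 16\right) = \left(-20 - 28\right) 22 = \left(-48\right) 22 = -1056$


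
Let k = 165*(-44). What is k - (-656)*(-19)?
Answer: -19724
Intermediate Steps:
k = -7260
k - (-656)*(-19) = -7260 - (-656)*(-19) = -7260 - 1*12464 = -7260 - 12464 = -19724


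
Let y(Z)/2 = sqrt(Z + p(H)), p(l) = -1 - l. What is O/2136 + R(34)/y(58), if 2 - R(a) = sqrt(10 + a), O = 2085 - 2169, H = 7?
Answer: -7/178 + sqrt(2)*(1 - sqrt(11))/10 ≈ -0.36695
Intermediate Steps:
O = -84
y(Z) = 2*sqrt(-8 + Z) (y(Z) = 2*sqrt(Z + (-1 - 1*7)) = 2*sqrt(Z + (-1 - 7)) = 2*sqrt(Z - 8) = 2*sqrt(-8 + Z))
R(a) = 2 - sqrt(10 + a)
O/2136 + R(34)/y(58) = -84/2136 + (2 - sqrt(10 + 34))/((2*sqrt(-8 + 58))) = -84*1/2136 + (2 - sqrt(44))/((2*sqrt(50))) = -7/178 + (2 - 2*sqrt(11))/((2*(5*sqrt(2)))) = -7/178 + (2 - 2*sqrt(11))/((10*sqrt(2))) = -7/178 + (2 - 2*sqrt(11))*(sqrt(2)/20) = -7/178 + sqrt(2)*(2 - 2*sqrt(11))/20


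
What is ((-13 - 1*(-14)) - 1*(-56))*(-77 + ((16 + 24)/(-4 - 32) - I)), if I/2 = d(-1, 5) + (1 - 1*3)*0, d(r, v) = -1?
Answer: -13015/3 ≈ -4338.3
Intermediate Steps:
I = -2 (I = 2*(-1 + (1 - 1*3)*0) = 2*(-1 + (1 - 3)*0) = 2*(-1 - 2*0) = 2*(-1 + 0) = 2*(-1) = -2)
((-13 - 1*(-14)) - 1*(-56))*(-77 + ((16 + 24)/(-4 - 32) - I)) = ((-13 - 1*(-14)) - 1*(-56))*(-77 + ((16 + 24)/(-4 - 32) - 1*(-2))) = ((-13 + 14) + 56)*(-77 + (40/(-36) + 2)) = (1 + 56)*(-77 + (40*(-1/36) + 2)) = 57*(-77 + (-10/9 + 2)) = 57*(-77 + 8/9) = 57*(-685/9) = -13015/3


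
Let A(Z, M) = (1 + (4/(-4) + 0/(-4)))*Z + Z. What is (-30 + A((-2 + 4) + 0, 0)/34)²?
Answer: 259081/289 ≈ 896.47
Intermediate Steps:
A(Z, M) = Z (A(Z, M) = (1 + (4*(-¼) + 0*(-¼)))*Z + Z = (1 + (-1 + 0))*Z + Z = (1 - 1)*Z + Z = 0*Z + Z = 0 + Z = Z)
(-30 + A((-2 + 4) + 0, 0)/34)² = (-30 + ((-2 + 4) + 0)/34)² = (-30 + (2 + 0)*(1/34))² = (-30 + 2*(1/34))² = (-30 + 1/17)² = (-509/17)² = 259081/289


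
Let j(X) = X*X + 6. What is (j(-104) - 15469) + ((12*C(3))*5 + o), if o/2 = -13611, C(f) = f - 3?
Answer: -31869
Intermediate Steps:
C(f) = -3 + f
o = -27222 (o = 2*(-13611) = -27222)
j(X) = 6 + X**2 (j(X) = X**2 + 6 = 6 + X**2)
(j(-104) - 15469) + ((12*C(3))*5 + o) = ((6 + (-104)**2) - 15469) + ((12*(-3 + 3))*5 - 27222) = ((6 + 10816) - 15469) + ((12*0)*5 - 27222) = (10822 - 15469) + (0*5 - 27222) = -4647 + (0 - 27222) = -4647 - 27222 = -31869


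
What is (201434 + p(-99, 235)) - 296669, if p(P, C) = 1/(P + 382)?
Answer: -26951504/283 ≈ -95235.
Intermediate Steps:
p(P, C) = 1/(382 + P)
(201434 + p(-99, 235)) - 296669 = (201434 + 1/(382 - 99)) - 296669 = (201434 + 1/283) - 296669 = 57005823/283 - 296669 = -26951504/283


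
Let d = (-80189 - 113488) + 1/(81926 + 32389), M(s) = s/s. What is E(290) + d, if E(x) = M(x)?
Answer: -22140071939/114315 ≈ -1.9368e+5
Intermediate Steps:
M(s) = 1
E(x) = 1
d = -22140186254/114315 (d = -193677 + 1/114315 = -22140186254/114315 ≈ -1.9368e+5)
E(290) + d = 1 - 22140186254/114315 = -22140071939/114315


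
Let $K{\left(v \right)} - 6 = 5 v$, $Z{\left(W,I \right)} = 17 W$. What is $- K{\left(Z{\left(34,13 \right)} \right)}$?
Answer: $-2896$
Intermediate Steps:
$K{\left(v \right)} = 6 + 5 v$
$- K{\left(Z{\left(34,13 \right)} \right)} = - (6 + 5 \cdot 17 \cdot 34) = - (6 + 5 \cdot 578) = - (6 + 2890) = \left(-1\right) 2896 = -2896$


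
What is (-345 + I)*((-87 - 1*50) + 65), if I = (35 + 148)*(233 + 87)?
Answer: -4191480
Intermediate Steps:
I = 58560 (I = 183*320 = 58560)
(-345 + I)*((-87 - 1*50) + 65) = (-345 + 58560)*((-87 - 1*50) + 65) = 58215*((-87 - 50) + 65) = 58215*(-137 + 65) = 58215*(-72) = -4191480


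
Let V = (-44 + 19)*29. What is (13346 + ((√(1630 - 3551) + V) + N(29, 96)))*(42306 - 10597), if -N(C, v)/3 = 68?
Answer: 393730653 + 31709*I*√1921 ≈ 3.9373e+8 + 1.3898e+6*I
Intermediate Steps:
N(C, v) = -204 (N(C, v) = -3*68 = -204)
V = -725 (V = -25*29 = -725)
(13346 + ((√(1630 - 3551) + V) + N(29, 96)))*(42306 - 10597) = (13346 + ((√(1630 - 3551) - 725) - 204))*(42306 - 10597) = (13346 + ((√(-1921) - 725) - 204))*31709 = (13346 + ((I*√1921 - 725) - 204))*31709 = (13346 + ((-725 + I*√1921) - 204))*31709 = (13346 + (-929 + I*√1921))*31709 = (12417 + I*√1921)*31709 = 393730653 + 31709*I*√1921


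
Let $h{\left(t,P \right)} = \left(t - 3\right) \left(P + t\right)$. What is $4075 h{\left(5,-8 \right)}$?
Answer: $-24450$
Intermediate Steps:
$h{\left(t,P \right)} = \left(-3 + t\right) \left(P + t\right)$
$4075 h{\left(5,-8 \right)} = 4075 \left(5^{2} - -24 - 15 - 40\right) = 4075 \left(25 + 24 - 15 - 40\right) = 4075 \left(-6\right) = -24450$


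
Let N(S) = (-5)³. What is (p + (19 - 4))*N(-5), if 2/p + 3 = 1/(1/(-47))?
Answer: -1870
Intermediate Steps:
N(S) = -125
p = -1/25 (p = 2/(-3 + 1/(1/(-47))) = 2/(-3 + 1/(-1/47)) = 2/(-3 - 47) = 2/(-50) = 2*(-1/50) = -1/25 ≈ -0.040000)
(p + (19 - 4))*N(-5) = (-1/25 + (19 - 4))*(-125) = (-1/25 + 15)*(-125) = (374/25)*(-125) = -1870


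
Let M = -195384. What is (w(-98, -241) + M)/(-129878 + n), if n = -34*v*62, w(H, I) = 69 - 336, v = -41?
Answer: 195651/43450 ≈ 4.5029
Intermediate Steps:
w(H, I) = -267
n = 86428 (n = -34*(-41)*62 = 1394*62 = 86428)
(w(-98, -241) + M)/(-129878 + n) = (-267 - 195384)/(-129878 + 86428) = -195651/(-43450) = -195651*(-1/43450) = 195651/43450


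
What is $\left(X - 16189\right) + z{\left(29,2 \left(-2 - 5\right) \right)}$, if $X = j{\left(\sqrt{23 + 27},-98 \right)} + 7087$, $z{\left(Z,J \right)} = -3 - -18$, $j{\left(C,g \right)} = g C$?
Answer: $-9087 - 490 \sqrt{2} \approx -9780.0$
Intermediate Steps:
$j{\left(C,g \right)} = C g$
$z{\left(Z,J \right)} = 15$ ($z{\left(Z,J \right)} = -3 + 18 = 15$)
$X = 7087 - 490 \sqrt{2}$ ($X = \sqrt{23 + 27} \left(-98\right) + 7087 = \sqrt{50} \left(-98\right) + 7087 = 5 \sqrt{2} \left(-98\right) + 7087 = - 490 \sqrt{2} + 7087 = 7087 - 490 \sqrt{2} \approx 6394.0$)
$\left(X - 16189\right) + z{\left(29,2 \left(-2 - 5\right) \right)} = \left(\left(7087 - 490 \sqrt{2}\right) - 16189\right) + 15 = \left(-9102 - 490 \sqrt{2}\right) + 15 = -9087 - 490 \sqrt{2}$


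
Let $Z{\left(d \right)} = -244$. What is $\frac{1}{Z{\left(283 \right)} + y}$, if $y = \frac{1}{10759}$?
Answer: $- \frac{10759}{2625195} \approx -0.0040984$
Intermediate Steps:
$y = \frac{1}{10759} \approx 9.2945 \cdot 10^{-5}$
$\frac{1}{Z{\left(283 \right)} + y} = \frac{1}{-244 + \frac{1}{10759}} = \frac{1}{- \frac{2625195}{10759}} = - \frac{10759}{2625195}$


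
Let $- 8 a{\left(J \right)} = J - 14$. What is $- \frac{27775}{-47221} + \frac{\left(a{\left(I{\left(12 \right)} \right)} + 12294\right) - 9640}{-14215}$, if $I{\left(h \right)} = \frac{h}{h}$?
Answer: $\frac{431072571}{1073994424} \approx 0.40137$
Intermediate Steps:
$I{\left(h \right)} = 1$
$a{\left(J \right)} = \frac{7}{4} - \frac{J}{8}$ ($a{\left(J \right)} = - \frac{J - 14}{8} = - \frac{-14 + J}{8} = \frac{7}{4} - \frac{J}{8}$)
$- \frac{27775}{-47221} + \frac{\left(a{\left(I{\left(12 \right)} \right)} + 12294\right) - 9640}{-14215} = - \frac{27775}{-47221} + \frac{\left(\left(\frac{7}{4} - \frac{1}{8}\right) + 12294\right) - 9640}{-14215} = \left(-27775\right) \left(- \frac{1}{47221}\right) + \left(\left(\left(\frac{7}{4} - \frac{1}{8}\right) + 12294\right) - 9640\right) \left(- \frac{1}{14215}\right) = \frac{27775}{47221} + \left(\left(\frac{13}{8} + 12294\right) - 9640\right) \left(- \frac{1}{14215}\right) = \frac{27775}{47221} + \left(\frac{98365}{8} - 9640\right) \left(- \frac{1}{14215}\right) = \frac{27775}{47221} + \frac{21245}{8} \left(- \frac{1}{14215}\right) = \frac{27775}{47221} - \frac{4249}{22744} = \frac{431072571}{1073994424}$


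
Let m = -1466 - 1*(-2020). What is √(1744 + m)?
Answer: √2298 ≈ 47.937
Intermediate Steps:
m = 554 (m = -1466 + 2020 = 554)
√(1744 + m) = √(1744 + 554) = √2298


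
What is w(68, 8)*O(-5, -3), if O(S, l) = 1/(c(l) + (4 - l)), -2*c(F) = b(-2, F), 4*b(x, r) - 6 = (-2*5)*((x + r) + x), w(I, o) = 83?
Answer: -166/5 ≈ -33.200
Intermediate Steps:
b(x, r) = 3/2 - 5*x - 5*r/2 (b(x, r) = 3/2 + ((-2*5)*((x + r) + x))/4 = 3/2 + (-10*((r + x) + x))/4 = 3/2 + (-10*(r + 2*x))/4 = 3/2 + (-20*x - 10*r)/4 = 3/2 + (-5*x - 5*r/2) = 3/2 - 5*x - 5*r/2)
c(F) = -23/4 + 5*F/4 (c(F) = -(3/2 - 5*(-2) - 5*F/2)/2 = -(3/2 + 10 - 5*F/2)/2 = -(23/2 - 5*F/2)/2 = -23/4 + 5*F/4)
O(S, l) = 1/(-7/4 + l/4) (O(S, l) = 1/((-23/4 + 5*l/4) + (4 - l)) = 1/(-7/4 + l/4))
w(68, 8)*O(-5, -3) = 83*(4/(-7 - 3)) = 83*(4/(-10)) = 83*(4*(-1/10)) = 83*(-2/5) = -166/5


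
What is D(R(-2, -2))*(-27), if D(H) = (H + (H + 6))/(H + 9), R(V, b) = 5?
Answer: -216/7 ≈ -30.857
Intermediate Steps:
D(H) = (6 + 2*H)/(9 + H) (D(H) = (H + (6 + H))/(9 + H) = (6 + 2*H)/(9 + H))
D(R(-2, -2))*(-27) = (2*(3 + 5)/(9 + 5))*(-27) = (2*8/14)*(-27) = (2*(1/14)*8)*(-27) = (8/7)*(-27) = -216/7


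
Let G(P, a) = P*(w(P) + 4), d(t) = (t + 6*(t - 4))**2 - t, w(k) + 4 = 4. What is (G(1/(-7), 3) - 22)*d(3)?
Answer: -948/7 ≈ -135.43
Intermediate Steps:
w(k) = 0 (w(k) = -4 + 4 = 0)
d(t) = (-24 + 7*t)**2 - t (d(t) = (t + 6*(-4 + t))**2 - t = (t + (-24 + 6*t))**2 - t = (-24 + 7*t)**2 - t)
G(P, a) = 4*P (G(P, a) = P*(0 + 4) = P*4 = 4*P)
(G(1/(-7), 3) - 22)*d(3) = (4/(-7) - 22)*((-24 + 7*3)**2 - 1*3) = (4*(-1/7) - 22)*((-24 + 21)**2 - 3) = (-4/7 - 22)*((-3)**2 - 3) = -158*(9 - 3)/7 = -158/7*6 = -948/7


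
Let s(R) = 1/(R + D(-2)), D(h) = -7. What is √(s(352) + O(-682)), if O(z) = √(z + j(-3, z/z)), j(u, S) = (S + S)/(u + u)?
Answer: √(345 + 39675*I*√6141)/345 ≈ 3.6142 + 3.6138*I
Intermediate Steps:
j(u, S) = S/u (j(u, S) = (2*S)/((2*u)) = (2*S)*(1/(2*u)) = S/u)
s(R) = 1/(-7 + R) (s(R) = 1/(R - 7) = 1/(-7 + R))
O(z) = √(-⅓ + z) (O(z) = √(z + (z/z)/(-3)) = √(z + 1*(-⅓)) = √(z - ⅓) = √(-⅓ + z))
√(s(352) + O(-682)) = √(1/(-7 + 352) + √(-3 + 9*(-682))/3) = √(1/345 + √(-3 - 6138)/3) = √(1/345 + √(-6141)/3) = √(1/345 + (I*√6141)/3) = √(1/345 + I*√6141/3)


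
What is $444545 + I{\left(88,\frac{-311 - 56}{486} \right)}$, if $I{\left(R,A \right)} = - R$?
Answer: $444457$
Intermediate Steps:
$444545 + I{\left(88,\frac{-311 - 56}{486} \right)} = 444545 - 88 = 444457$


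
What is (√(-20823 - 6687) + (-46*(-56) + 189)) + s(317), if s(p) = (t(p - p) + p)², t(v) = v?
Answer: 103254 + I*√27510 ≈ 1.0325e+5 + 165.86*I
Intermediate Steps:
s(p) = p² (s(p) = ((p - p) + p)² = (0 + p)² = p²)
(√(-20823 - 6687) + (-46*(-56) + 189)) + s(317) = (√(-20823 - 6687) + (-46*(-56) + 189)) + 317² = (√(-27510) + (2576 + 189)) + 100489 = (I*√27510 + 2765) + 100489 = (2765 + I*√27510) + 100489 = 103254 + I*√27510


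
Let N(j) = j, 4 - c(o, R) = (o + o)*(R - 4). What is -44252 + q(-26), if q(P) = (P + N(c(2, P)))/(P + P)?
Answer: -1150601/26 ≈ -44254.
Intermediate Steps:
c(o, R) = 4 - 2*o*(-4 + R) (c(o, R) = 4 - (o + o)*(R - 4) = 4 - 2*o*(-4 + R))
q(P) = (20 - 3*P)/(2*P) (q(P) = (P + (4 + 8*2 - 2*P*2))/(P + P) = (P + (4 + 16 - 4*P))/((2*P)) = (P + (20 - 4*P))*(1/(2*P)) = (20 - 3*P)*(1/(2*P)) = (20 - 3*P)/(2*P))
-44252 + q(-26) = -44252 + (-3/2 + 10/(-26)) = -44252 + (-3/2 + 10*(-1/26)) = -44252 + (-3/2 - 5/13) = -44252 - 49/26 = -1150601/26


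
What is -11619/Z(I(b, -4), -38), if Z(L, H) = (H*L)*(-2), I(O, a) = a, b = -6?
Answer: 11619/304 ≈ 38.220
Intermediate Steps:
Z(L, H) = -2*H*L
-11619/Z(I(b, -4), -38) = -11619/((-2*(-38)*(-4))) = -11619/(-304) = -11619*(-1/304) = 11619/304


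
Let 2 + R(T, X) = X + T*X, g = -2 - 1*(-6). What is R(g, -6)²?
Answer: 1024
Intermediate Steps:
g = 4 (g = -2 + 6 = 4)
R(T, X) = -2 + X + T*X (R(T, X) = -2 + (X + T*X) = -2 + X + T*X)
R(g, -6)² = (-2 - 6 + 4*(-6))² = (-2 - 6 - 24)² = (-32)² = 1024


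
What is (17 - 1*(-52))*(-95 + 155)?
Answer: 4140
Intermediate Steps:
(17 - 1*(-52))*(-95 + 155) = (17 + 52)*60 = 69*60 = 4140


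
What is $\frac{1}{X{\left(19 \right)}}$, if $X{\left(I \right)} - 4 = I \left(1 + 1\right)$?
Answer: $\frac{1}{42} \approx 0.02381$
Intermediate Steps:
$X{\left(I \right)} = 4 + 2 I$ ($X{\left(I \right)} = 4 + I \left(1 + 1\right) = 4 + I 2 = 4 + 2 I$)
$\frac{1}{X{\left(19 \right)}} = \frac{1}{4 + 2 \cdot 19} = \frac{1}{4 + 38} = \frac{1}{42}$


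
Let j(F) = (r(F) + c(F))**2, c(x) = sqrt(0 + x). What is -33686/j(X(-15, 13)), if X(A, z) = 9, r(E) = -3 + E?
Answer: -33686/81 ≈ -415.88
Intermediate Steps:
c(x) = sqrt(x)
j(F) = (-3 + F + sqrt(F))**2 (j(F) = ((-3 + F) + sqrt(F))**2 = (-3 + F + sqrt(F))**2)
-33686/j(X(-15, 13)) = -33686/(-3 + 9 + sqrt(9))**2 = -33686/(-3 + 9 + 3)**2 = -33686/(9**2) = -33686/81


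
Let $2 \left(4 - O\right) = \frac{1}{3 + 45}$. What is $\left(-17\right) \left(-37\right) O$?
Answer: $\frac{240907}{96} \approx 2509.4$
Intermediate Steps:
$O = \frac{383}{96}$ ($O = 4 - \frac{1}{2 \left(3 + 45\right)} = 4 - \frac{1}{2 \cdot 48} = 4 - \frac{1}{96} = \frac{383}{96} \approx 3.9896$)
$\left(-17\right) \left(-37\right) O = \left(-17\right) \left(-37\right) \frac{383}{96} = 629 \cdot \frac{383}{96} = \frac{240907}{96}$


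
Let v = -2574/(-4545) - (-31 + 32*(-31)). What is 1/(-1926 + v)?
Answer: -505/455729 ≈ -0.0011081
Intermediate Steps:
v = 516901/505 (v = -2574*(-1/4545) - (-31 - 992) = 286/505 - 1*(-1023) = 286/505 + 1023 = 516901/505 ≈ 1023.6)
1/(-1926 + v) = 1/(-1926 + 516901/505) = 1/(-455729/505) = -505/455729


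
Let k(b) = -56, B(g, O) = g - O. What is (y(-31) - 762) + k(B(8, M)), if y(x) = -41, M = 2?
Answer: -859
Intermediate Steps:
(y(-31) - 762) + k(B(8, M)) = (-41 - 762) - 56 = -803 - 56 = -859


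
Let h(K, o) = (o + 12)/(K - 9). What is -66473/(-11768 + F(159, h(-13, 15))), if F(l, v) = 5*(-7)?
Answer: 6043/1073 ≈ 5.6319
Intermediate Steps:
h(K, o) = (12 + o)/(-9 + K)
F(l, v) = -35
-66473/(-11768 + F(159, h(-13, 15))) = -66473/(-11768 - 35) = -66473/(-11803) = -66473*(-1/11803) = 6043/1073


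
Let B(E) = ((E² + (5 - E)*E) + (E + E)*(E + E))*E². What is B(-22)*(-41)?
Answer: -36235144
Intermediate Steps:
B(E) = E²*(5*E² + E*(5 - E)) (B(E) = ((E² + E*(5 - E)) + (2*E)*(2*E))*E² = ((E² + E*(5 - E)) + 4*E²)*E² = (5*E² + E*(5 - E))*E² = E²*(5*E² + E*(5 - E)))
B(-22)*(-41) = ((-22)³*(5 + 4*(-22)))*(-41) = -10648*(5 - 88)*(-41) = -10648*(-83)*(-41) = 883784*(-41) = -36235144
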